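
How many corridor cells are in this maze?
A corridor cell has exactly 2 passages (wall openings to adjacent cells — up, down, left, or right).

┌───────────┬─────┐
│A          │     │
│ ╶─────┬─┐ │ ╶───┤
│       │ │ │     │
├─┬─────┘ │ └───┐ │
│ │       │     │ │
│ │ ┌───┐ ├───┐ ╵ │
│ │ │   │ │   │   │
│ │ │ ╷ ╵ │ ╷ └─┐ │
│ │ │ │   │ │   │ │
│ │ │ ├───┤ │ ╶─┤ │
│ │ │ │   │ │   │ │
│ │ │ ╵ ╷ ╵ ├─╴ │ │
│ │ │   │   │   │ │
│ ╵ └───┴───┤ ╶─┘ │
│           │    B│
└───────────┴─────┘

Counting cells with exactly 2 passages:
Total corridor cells: 62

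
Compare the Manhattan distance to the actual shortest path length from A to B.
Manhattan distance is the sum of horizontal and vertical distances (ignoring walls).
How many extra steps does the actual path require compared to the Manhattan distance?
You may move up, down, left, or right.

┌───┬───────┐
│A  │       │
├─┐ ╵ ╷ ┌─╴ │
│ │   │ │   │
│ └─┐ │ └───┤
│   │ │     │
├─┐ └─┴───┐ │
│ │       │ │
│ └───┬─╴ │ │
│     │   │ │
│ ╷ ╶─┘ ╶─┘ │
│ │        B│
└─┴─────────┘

Manhattan distance: |5 - 0| + |5 - 0| = 10
Actual path length: 12
Extra steps: 12 - 10 = 2

Solution:

┌───┬───────┐
│A ↓│↱ ↓    │
├─┐ ╵ ╷ ┌─╴ │
│ │↳ ↑│↓│   │
│ └─┐ │ └───┤
│   │ │↳ → ↓│
├─┐ └─┴───┐ │
│ │       │↓│
│ └───┬─╴ │ │
│     │   │↓│
│ ╷ ╶─┘ ╶─┘ │
│ │        B│
└─┴─────────┘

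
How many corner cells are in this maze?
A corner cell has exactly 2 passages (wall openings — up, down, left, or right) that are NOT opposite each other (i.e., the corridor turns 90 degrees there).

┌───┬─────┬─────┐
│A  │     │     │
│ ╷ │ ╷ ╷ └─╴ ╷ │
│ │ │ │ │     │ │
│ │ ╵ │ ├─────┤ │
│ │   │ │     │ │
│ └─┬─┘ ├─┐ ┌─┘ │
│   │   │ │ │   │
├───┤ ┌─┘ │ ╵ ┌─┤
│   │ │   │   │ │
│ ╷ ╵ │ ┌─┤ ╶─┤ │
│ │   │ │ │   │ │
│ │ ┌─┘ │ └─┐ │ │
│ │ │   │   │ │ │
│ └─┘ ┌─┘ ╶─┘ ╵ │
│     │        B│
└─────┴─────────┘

Counting corner cells (2 non-opposite passages):
Total corners: 27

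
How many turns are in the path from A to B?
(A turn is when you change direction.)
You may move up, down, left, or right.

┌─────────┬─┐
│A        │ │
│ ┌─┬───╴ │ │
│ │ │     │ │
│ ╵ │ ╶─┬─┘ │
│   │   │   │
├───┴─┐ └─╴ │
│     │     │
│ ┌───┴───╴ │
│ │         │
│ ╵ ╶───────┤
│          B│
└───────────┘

Directions: right, right, right, right, down, left, left, down, right, down, right, right, down, left, left, left, left, down, right, right, right, right
Number of turns: 10

Solution:

┌─────────┬─┐
│A → → → ↓│ │
│ ┌─┬───╴ │ │
│ │ │↓ ← ↲│ │
│ ╵ │ ╶─┬─┘ │
│   │↳ ↓│   │
├───┴─┐ └─╴ │
│     │↳ → ↓│
│ ┌───┴───╴ │
│ │↓ ← ← ← ↲│
│ ╵ ╶───────┤
│  ↳ → → → B│
└───────────┘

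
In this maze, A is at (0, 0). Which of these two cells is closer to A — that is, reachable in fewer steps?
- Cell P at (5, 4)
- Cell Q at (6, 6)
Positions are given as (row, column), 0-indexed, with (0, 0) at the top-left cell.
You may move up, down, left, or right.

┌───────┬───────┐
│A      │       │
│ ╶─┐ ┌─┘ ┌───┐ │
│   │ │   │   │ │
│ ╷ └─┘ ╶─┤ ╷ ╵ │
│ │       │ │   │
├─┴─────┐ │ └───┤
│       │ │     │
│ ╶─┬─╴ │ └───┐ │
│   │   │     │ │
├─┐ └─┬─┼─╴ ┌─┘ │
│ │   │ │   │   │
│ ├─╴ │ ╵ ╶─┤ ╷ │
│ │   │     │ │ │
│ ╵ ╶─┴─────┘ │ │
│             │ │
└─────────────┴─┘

Shortest path A → P at (5, 4): 11 steps
Shortest path A → Q at (6, 6): 24 steps

P is closer (11 steps vs 24 steps).

Path to P:

┌───────┬───────┐
│A      │       │
│ ╶─┐ ┌─┘ ┌───┐ │
│↳ ↓│ │   │   │ │
│ ╷ └─┘ ╶─┤ ╷ ╵ │
│ │↳ → → ↓│ │   │
├─┴─────┐ │ └───┤
│       │↓│     │
│ ╶─┬─╴ │ └───┐ │
│   │   │↳ ↓  │ │
├─┐ └─┬─┼─╴ ┌─┘ │
│ │   │ │P ↲│   │
│ ├─╴ │ ╵ ╶─┤ ╷ │
│ │   │     │ │ │
│ ╵ ╶─┴─────┘ │ │
│             │ │
└─────────────┴─┘

Path to Q:

┌───────┬───────┐
│A      │↱ → → ↓│
│ ╶─┐ ┌─┘ ┌───┐ │
│↳ ↓│ │↱ ↑│↓ ↰│↓│
│ ╷ └─┘ ╶─┤ ╷ ╵ │
│ │↳ → ↑  │↓│↑ ↲│
├─┴─────┐ │ └───┤
│       │ │↳ → ↓│
│ ╶─┬─╴ │ └───┐ │
│   │   │     │↓│
├─┐ └─┬─┼─╴ ┌─┘ │
│ │   │ │   │↓ ↲│
│ ├─╴ │ ╵ ╶─┤ ╷ │
│ │   │     │Q│ │
│ ╵ ╶─┴─────┘ │ │
│             │ │
└─────────────┴─┘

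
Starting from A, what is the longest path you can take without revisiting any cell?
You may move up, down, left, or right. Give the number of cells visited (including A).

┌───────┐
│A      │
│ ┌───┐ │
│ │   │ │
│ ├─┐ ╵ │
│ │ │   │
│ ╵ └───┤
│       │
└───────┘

Finding longest simple path using DFS:
Start: (0, 0)
Longest path visits 9 cells
Path: A → right → right → right → down → down → left → up → left

Solution:

┌───────┐
│A → → ↓│
│ ┌───┐ │
│ │B ↰│↓│
│ ├─┐ ╵ │
│ │ │↑ ↲│
│ ╵ └───┤
│       │
└───────┘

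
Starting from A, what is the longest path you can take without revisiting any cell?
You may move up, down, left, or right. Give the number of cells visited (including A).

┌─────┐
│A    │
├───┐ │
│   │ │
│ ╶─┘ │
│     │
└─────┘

Finding longest simple path using DFS:
Start: (0, 0)
Longest path visits 9 cells
Path: A → right → right → down → down → left → left → up → right

Solution:

┌─────┐
│A → ↓│
├───┐ │
│↱ B│↓│
│ ╶─┘ │
│↑ ← ↲│
└─────┘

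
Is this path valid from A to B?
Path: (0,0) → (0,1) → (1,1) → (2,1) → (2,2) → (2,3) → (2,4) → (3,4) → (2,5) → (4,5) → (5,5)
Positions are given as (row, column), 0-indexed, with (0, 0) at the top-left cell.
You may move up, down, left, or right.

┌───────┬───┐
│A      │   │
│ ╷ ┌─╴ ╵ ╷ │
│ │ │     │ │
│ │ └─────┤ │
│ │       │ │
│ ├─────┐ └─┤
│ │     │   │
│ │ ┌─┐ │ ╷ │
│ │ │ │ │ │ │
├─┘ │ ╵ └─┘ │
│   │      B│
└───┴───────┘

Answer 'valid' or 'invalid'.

Checking path validity:
Result: Invalid move at step 8: cannot move from (3, 4) to (2, 5).

invalid

Correct solution:

┌───────┬───┐
│A ↓    │   │
│ ╷ ┌─╴ ╵ ╷ │
│ │↓│     │ │
│ │ └─────┤ │
│ │↳ → → ↓│ │
│ ├─────┐ └─┤
│ │     │↳ ↓│
│ │ ┌─┐ │ ╷ │
│ │ │ │ │ │↓│
├─┘ │ ╵ └─┘ │
│   │      B│
└───┴───────┘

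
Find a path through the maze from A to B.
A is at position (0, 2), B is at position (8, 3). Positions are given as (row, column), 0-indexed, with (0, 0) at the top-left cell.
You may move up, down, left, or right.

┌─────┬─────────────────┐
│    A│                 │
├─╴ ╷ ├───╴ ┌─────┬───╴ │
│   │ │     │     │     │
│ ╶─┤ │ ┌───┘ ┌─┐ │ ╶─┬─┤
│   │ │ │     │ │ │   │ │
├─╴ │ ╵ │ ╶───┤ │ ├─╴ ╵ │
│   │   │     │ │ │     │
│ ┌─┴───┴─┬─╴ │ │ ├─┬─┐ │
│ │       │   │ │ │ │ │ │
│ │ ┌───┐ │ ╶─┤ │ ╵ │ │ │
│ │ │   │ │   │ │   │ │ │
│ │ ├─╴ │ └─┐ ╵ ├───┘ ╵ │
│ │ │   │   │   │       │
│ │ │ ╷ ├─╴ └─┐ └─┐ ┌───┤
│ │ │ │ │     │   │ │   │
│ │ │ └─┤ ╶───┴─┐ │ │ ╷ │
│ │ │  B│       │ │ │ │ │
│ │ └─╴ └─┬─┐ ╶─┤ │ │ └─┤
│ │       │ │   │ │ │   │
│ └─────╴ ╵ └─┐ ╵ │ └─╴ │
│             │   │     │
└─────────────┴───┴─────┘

Finding the shortest path from (0, 2) to (8, 3):
Path length: 21 steps
Directions: left → down → left → down → right → down → left → down → down → down → down → down → down → down → right → right → right → right → up → left → up

Solution:

┌─────┬─────────────────┐
│  ↓ A│                 │
├─╴ ╷ ├───╴ ┌─────┬───╴ │
│↓ ↲│ │     │     │     │
│ ╶─┤ │ ┌───┘ ┌─┐ │ ╶─┬─┤
│↳ ↓│ │ │     │ │ │   │ │
├─╴ │ ╵ │ ╶───┤ │ ├─╴ ╵ │
│↓ ↲│   │     │ │ │     │
│ ┌─┴───┴─┬─╴ │ │ ├─┬─┐ │
│↓│       │   │ │ │ │ │ │
│ │ ┌───┐ │ ╶─┤ │ ╵ │ │ │
│↓│ │   │ │   │ │   │ │ │
│ │ ├─╴ │ └─┐ ╵ ├───┘ ╵ │
│↓│ │   │   │   │       │
│ │ │ ╷ ├─╴ └─┐ └─┐ ┌───┤
│↓│ │ │ │     │   │ │   │
│ │ │ └─┤ ╶───┴─┐ │ │ ╷ │
│↓│ │  B│       │ │ │ │ │
│ │ └─╴ └─┬─┐ ╶─┤ │ │ └─┤
│↓│    ↑ ↰│ │   │ │ │   │
│ └─────╴ ╵ └─┐ ╵ │ └─╴ │
│↳ → → → ↑    │   │     │
└─────────────┴───┴─────┘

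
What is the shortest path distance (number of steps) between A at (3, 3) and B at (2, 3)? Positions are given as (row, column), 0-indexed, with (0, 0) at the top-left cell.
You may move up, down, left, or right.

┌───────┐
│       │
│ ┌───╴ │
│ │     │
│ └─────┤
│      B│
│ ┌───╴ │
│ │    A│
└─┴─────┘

Finding path from (3, 3) to (2, 3):
Path: (3,3) → (2,3)
Distance: 1 steps

Solution:

┌───────┐
│       │
│ ┌───╴ │
│ │     │
│ └─────┤
│      B│
│ ┌───╴ │
│ │    A│
└─┴─────┘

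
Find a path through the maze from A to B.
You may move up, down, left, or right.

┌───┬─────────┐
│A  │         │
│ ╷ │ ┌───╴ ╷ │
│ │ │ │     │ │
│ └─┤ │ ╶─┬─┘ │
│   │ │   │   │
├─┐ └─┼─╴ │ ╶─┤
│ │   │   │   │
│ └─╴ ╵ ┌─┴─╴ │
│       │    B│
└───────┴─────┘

Finding the shortest path through the maze:
Path length: 22 steps
Directions: down → down → right → down → right → down → right → up → right → up → left → up → right → right → up → right → down → down → left → down → right → down

Solution:

┌───┬─────────┐
│A  │      ↱ ↓│
│ ╷ │ ┌───╴ ╷ │
│↓│ │ │↱ → ↑│↓│
│ └─┤ │ ╶─┬─┘ │
│↳ ↓│ │↑ ↰│↓ ↲│
├─┐ └─┼─╴ │ ╶─┤
│ │↳ ↓│↱ ↑│↳ ↓│
│ └─╴ ╵ ┌─┴─╴ │
│    ↳ ↑│    B│
└───────┴─────┘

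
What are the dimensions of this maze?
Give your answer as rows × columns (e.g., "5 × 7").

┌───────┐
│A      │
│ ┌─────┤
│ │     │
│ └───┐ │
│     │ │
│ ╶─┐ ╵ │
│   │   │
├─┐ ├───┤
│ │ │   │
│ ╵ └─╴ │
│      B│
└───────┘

Counting the maze dimensions:
Rows (vertical): 6
Columns (horizontal): 4
Dimensions: 6 × 4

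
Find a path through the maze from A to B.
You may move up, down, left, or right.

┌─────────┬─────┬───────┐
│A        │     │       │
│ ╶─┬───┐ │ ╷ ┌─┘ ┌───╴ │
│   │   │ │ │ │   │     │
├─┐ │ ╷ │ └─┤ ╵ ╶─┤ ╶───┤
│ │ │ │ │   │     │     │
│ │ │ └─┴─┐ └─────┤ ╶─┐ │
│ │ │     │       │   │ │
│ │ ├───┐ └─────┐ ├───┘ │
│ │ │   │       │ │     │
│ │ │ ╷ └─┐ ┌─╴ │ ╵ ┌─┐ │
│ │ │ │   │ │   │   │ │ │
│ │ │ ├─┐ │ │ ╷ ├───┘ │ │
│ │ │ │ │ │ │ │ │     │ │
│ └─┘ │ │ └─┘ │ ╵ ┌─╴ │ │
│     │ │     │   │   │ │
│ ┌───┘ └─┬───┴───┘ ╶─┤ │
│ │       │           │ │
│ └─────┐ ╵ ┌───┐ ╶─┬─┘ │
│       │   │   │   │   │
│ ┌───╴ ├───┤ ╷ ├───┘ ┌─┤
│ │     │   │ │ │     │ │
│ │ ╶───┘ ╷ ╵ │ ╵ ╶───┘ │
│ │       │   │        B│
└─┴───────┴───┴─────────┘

Finding the shortest path through the maze:
Path length: 30 steps
Directions: right → right → right → right → down → down → right → down → right → right → right → down → down → right → up → right → right → down → down → down → down → down → left → down → left → left → down → right → right → right

Solution:

┌─────────┬─────┬───────┐
│A → → → ↓│     │       │
│ ╶─┬───┐ │ ╷ ┌─┘ ┌───╴ │
│   │   │↓│ │ │   │     │
├─┐ │ ╷ │ └─┤ ╵ ╶─┤ ╶───┤
│ │ │ │ │↳ ↓│     │     │
│ │ │ └─┴─┐ └─────┤ ╶─┐ │
│ │ │     │↳ → → ↓│   │ │
│ │ ├───┐ └─────┐ ├───┘ │
│ │ │   │       │↓│↱ → ↓│
│ │ │ ╷ └─┐ ┌─╴ │ ╵ ┌─┐ │
│ │ │ │   │ │   │↳ ↑│ │↓│
│ │ │ ├─┐ │ │ ╷ ├───┘ │ │
│ │ │ │ │ │ │ │ │     │↓│
│ └─┘ │ │ └─┘ │ ╵ ┌─╴ │ │
│     │ │     │   │   │↓│
│ ┌───┘ └─┬───┴───┘ ╶─┤ │
│ │       │           │↓│
│ └─────┐ ╵ ┌───┐ ╶─┬─┘ │
│       │   │   │   │↓ ↲│
│ ┌───╴ ├───┤ ╷ ├───┘ ┌─┤
│ │     │   │ │ │↓ ← ↲│ │
│ │ ╶───┘ ╷ ╵ │ ╵ ╶───┘ │
│ │       │   │  ↳ → → B│
└─┴───────┴───┴─────────┘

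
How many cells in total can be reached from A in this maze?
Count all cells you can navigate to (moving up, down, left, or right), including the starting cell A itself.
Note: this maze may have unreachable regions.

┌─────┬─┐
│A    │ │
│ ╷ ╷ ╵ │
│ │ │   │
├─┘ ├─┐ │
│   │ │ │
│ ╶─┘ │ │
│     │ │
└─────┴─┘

Using BFS/flood-fill to find all reachable cells from A:
Maze size: 4 × 4 = 16 total cells
All cells are reachable — the maze is fully connected.
Reachable cells: 16

Reachable region (· marks reachable cells):

┌─────┬─┐
│A · ·│·│
│ ╷ ╷ ╵ │
│·│·│· ·│
├─┘ ├─┐ │
│· ·│·│·│
│ ╶─┘ │ │
│· · ·│·│
└─────┴─┘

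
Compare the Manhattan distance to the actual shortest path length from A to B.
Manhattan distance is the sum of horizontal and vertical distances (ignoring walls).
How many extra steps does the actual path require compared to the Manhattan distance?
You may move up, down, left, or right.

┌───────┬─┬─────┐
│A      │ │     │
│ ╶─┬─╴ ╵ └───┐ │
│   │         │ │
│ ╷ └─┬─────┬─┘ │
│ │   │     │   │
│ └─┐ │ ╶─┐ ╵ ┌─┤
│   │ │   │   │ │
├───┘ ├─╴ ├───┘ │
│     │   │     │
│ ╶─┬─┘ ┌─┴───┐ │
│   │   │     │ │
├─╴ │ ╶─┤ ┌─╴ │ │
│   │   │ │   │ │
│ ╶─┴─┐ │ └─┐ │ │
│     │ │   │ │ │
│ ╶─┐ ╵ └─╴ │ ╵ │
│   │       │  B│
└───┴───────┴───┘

Manhattan distance: |8 - 0| + |7 - 0| = 15
Actual path length: 29
Extra steps: 29 - 15 = 14

Solution:

┌───────┬─┬─────┐
│A      │ │     │
│ ╶─┬─╴ ╵ └───┐ │
│↳ ↓│         │ │
│ ╷ └─┬─────┬─┘ │
│ │↳ ↓│     │   │
│ └─┐ │ ╶─┐ ╵ ┌─┤
│   │↓│   │   │ │
├───┘ ├─╴ ├───┘ │
│↓ ← ↲│   │     │
│ ╶─┬─┘ ┌─┴───┐ │
│↳ ↓│   │↱ → ↓│ │
├─╴ │ ╶─┤ ┌─╴ │ │
│↓ ↲│   │↑│  ↓│ │
│ ╶─┴─┐ │ └─┐ │ │
│↳ → ↓│ │↑ ↰│↓│ │
│ ╶─┐ ╵ └─╴ │ ╵ │
│   │↳ → → ↑│↳ B│
└───┴───────┴───┘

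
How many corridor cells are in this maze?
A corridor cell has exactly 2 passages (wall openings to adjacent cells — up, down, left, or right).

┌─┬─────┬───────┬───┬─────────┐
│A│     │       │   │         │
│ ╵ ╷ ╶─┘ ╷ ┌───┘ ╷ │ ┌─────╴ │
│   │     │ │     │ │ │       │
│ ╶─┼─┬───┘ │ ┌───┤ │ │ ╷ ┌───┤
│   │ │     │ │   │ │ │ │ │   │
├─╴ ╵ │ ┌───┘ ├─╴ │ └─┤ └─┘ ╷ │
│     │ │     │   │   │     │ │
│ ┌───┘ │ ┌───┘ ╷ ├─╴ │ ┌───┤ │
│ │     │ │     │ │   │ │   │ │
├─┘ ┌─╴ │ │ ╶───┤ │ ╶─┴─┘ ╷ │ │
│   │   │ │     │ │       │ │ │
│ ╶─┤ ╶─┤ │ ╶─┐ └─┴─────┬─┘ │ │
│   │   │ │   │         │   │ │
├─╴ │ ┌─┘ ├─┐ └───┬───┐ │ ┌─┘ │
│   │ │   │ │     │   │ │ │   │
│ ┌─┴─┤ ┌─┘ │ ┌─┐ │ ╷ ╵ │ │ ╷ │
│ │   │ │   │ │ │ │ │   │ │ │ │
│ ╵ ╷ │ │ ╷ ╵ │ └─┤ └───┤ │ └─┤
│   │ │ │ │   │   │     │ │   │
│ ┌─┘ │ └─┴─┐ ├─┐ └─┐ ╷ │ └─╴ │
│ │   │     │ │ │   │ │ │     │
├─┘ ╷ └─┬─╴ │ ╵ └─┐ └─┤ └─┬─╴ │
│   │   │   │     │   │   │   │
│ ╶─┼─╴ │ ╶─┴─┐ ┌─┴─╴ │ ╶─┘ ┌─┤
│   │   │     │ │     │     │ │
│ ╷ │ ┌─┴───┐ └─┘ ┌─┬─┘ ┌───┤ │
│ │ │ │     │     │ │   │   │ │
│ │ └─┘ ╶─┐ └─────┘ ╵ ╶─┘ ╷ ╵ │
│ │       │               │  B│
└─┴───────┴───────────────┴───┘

Counting cells with exactly 2 passages:
Total corridor cells: 172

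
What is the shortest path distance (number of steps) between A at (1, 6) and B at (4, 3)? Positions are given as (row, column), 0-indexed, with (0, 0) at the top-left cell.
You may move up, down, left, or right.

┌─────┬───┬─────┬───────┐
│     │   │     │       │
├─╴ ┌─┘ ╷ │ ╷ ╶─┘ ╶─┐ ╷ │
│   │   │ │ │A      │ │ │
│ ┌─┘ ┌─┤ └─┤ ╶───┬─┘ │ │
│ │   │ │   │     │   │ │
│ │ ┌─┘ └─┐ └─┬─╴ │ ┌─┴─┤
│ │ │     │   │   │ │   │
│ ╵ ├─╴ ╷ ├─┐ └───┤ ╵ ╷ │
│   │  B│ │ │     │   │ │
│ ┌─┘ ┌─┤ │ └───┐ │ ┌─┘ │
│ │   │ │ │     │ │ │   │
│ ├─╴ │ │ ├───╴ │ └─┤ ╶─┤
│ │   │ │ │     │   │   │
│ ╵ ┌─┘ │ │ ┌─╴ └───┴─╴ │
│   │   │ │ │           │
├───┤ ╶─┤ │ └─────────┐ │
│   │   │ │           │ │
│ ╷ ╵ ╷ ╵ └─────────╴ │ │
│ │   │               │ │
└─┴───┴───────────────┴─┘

Finding path from (1, 6) to (4, 3):
Path: (1,6) → (1,7) → (1,8) → (0,8) → (0,9) → (0,10) → (1,10) → (2,10) → (2,9) → (3,9) → (4,9) → (4,10) → (3,10) → (3,11) → (4,11) → (5,11) → (5,10) → (6,10) → (6,11) → (7,11) → (7,10) → (7,9) → (7,8) → (7,7) → (6,7) → (6,6) → (6,5) → (7,5) → (8,5) → (8,6) → (8,7) → (8,8) → (8,9) → (8,10) → (9,10) → (9,9) → (9,8) → (9,7) → (9,6) → (9,5) → (9,4) → (8,4) → (7,4) → (6,4) → (5,4) → (4,4) → (3,4) → (3,3) → (4,3)
Distance: 48 steps

Solution:

┌─────┬───┬─────┬───────┐
│     │   │     │↱ → ↓  │
├─╴ ┌─┘ ╷ │ ╷ ╶─┘ ╶─┐ ╷ │
│   │   │ │ │A → ↑  │↓│ │
│ ┌─┘ ┌─┤ └─┤ ╶───┬─┘ │ │
│ │   │ │   │     │↓ ↲│ │
│ │ ┌─┘ └─┐ └─┬─╴ │ ┌─┴─┤
│ │ │  ↓ ↰│   │   │↓│↱ ↓│
│ ╵ ├─╴ ╷ ├─┐ └───┤ ╵ ╷ │
│   │  B│↑│ │     │↳ ↑│↓│
│ ┌─┘ ┌─┤ │ └───┐ │ ┌─┘ │
│ │   │ │↑│     │ │ │↓ ↲│
│ ├─╴ │ │ ├───╴ │ └─┤ ╶─┤
│ │   │ │↑│↓ ← ↰│   │↳ ↓│
│ ╵ ┌─┘ │ │ ┌─╴ └───┴─╴ │
│   │   │↑│↓│  ↑ ← ← ← ↲│
├───┤ ╶─┤ │ └─────────┐ │
│   │   │↑│↳ → → → → ↓│ │
│ ╷ ╵ ╷ ╵ └─────────╴ │ │
│ │   │  ↑ ← ← ← ← ← ↲│ │
└─┴───┴───────────────┴─┘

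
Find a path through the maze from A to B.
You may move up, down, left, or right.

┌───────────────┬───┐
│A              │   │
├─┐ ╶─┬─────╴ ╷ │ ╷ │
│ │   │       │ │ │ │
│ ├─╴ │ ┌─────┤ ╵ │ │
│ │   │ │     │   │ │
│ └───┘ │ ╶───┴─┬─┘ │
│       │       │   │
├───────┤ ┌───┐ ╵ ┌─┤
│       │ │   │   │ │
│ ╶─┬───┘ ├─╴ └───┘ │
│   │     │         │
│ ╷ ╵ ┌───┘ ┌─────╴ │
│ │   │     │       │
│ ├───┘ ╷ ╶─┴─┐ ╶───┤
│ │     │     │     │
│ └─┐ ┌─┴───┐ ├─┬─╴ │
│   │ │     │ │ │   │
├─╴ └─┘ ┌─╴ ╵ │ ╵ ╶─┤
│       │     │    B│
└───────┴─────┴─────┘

Finding the shortest path through the maze:
Path length: 64 steps
Directions: right → right → right → right → right → right → right → down → down → right → up → up → right → down → down → down → left → down → left → up → left → left → left → down → down → left → left → down → left → up → left → down → down → down → right → down → right → right → up → right → right → down → right → up → up → left → left → up → right → up → right → right → right → right → down → left → left → down → right → right → down → left → down → right

Solution:

┌───────────────┬───┐
│A → → → → → → ↓│↱ ↓│
├─┐ ╶─┬─────╴ ╷ │ ╷ │
│ │   │       │↓│↑│↓│
│ ├─╴ │ ┌─────┤ ╵ │ │
│ │   │ │     │↳ ↑│↓│
│ └───┘ │ ╶───┴─┬─┘ │
│       │↓ ← ← ↰│↓ ↲│
├───────┤ ┌───┐ ╵ ┌─┤
│       │↓│   │↑ ↲│ │
│ ╶─┬───┘ ├─╴ └───┘ │
│↓ ↰│↓ ← ↲│↱ → → → ↓│
│ ╷ ╵ ┌───┘ ┌─────╴ │
│↓│↑ ↲│  ↱ ↑│  ↓ ← ↲│
│ ├───┘ ╷ ╶─┴─┐ ╶───┤
│↓│     │↑ ← ↰│↳ → ↓│
│ └─┐ ┌─┴───┐ ├─┬─╴ │
│↳ ↓│ │↱ → ↓│↑│ │↓ ↲│
├─╴ └─┘ ┌─╴ ╵ │ ╵ ╶─┤
│  ↳ → ↑│  ↳ ↑│  ↳ B│
└───────┴─────┴─────┘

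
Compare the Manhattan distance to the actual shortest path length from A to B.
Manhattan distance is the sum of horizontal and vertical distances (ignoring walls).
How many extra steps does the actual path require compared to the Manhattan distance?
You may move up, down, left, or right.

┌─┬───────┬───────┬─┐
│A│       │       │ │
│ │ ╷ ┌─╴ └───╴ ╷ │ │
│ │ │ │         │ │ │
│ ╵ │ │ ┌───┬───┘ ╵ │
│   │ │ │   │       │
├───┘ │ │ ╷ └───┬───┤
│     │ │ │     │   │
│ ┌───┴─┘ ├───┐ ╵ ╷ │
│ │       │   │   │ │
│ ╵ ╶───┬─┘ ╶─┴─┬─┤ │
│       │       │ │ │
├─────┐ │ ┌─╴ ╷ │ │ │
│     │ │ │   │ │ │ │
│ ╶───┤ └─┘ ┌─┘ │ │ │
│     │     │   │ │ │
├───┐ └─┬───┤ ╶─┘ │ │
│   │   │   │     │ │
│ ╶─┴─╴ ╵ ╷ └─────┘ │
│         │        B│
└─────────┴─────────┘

Manhattan distance: |9 - 0| + |9 - 0| = 18
Actual path length: 34
Extra steps: 34 - 18 = 16

Solution:

┌─┬───────┬───────┬─┐
│A│↱ ↓    │       │ │
│ │ ╷ ┌─╴ └───╴ ╷ │ │
│↓│↑│↓│         │ │ │
│ ╵ │ │ ┌───┬───┘ ╵ │
│↳ ↑│↓│ │↱ ↓│       │
├───┘ │ │ ╷ └───┬───┤
│↓ ← ↲│ │↑│↳ → ↓│↱ ↓│
│ ┌───┴─┘ ├───┐ ╵ ╷ │
│↓│↱ → → ↑│   │↳ ↑│↓│
│ ╵ ╶───┬─┘ ╶─┴─┬─┤ │
│↳ ↑    │       │ │↓│
├─────┐ │ ┌─╴ ╷ │ │ │
│     │ │ │   │ │ │↓│
│ ╶───┤ └─┘ ┌─┘ │ │ │
│     │     │   │ │↓│
├───┐ └─┬───┤ ╶─┘ │ │
│   │   │   │     │↓│
│ ╶─┴─╴ ╵ ╷ └─────┘ │
│         │        B│
└─────────┴─────────┘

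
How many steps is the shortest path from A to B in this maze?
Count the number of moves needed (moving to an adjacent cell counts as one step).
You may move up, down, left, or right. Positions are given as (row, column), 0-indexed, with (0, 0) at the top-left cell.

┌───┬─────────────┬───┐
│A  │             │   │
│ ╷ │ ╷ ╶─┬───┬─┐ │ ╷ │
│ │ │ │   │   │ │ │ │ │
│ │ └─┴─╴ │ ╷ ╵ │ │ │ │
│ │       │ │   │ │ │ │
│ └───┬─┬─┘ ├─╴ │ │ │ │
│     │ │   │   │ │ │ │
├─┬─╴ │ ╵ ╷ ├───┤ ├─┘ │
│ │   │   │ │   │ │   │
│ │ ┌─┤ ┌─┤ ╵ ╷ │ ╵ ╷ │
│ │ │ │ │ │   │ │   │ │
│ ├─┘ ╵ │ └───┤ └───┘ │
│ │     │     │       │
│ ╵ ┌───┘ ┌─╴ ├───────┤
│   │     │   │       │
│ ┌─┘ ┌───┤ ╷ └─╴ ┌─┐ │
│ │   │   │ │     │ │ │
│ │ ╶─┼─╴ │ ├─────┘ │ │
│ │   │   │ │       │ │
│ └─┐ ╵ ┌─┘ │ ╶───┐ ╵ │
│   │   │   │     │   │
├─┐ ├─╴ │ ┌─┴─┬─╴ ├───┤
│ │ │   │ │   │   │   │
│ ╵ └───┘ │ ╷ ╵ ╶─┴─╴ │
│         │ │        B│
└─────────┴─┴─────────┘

Using BFS to find shortest path:
Start: (0, 0), End: (12, 10)
Path found:
(0,0) → (0,1) → (1,1) → (2,1) → (2,2) → (2,3) → (2,4) → (1,4) → (1,3) → (0,3) → (0,4) → (0,5) → (0,6) → (0,7) → (0,8) → (1,8) → (2,8) → (3,8) → (4,8) → (5,8) → (5,9) → (4,9) → (4,10) → (5,10) → (6,10) → (6,9) → (6,8) → (6,7) → (5,7) → (4,7) → (4,6) → (5,6) → (5,5) → (4,5) → (3,5) → (3,4) → (4,4) → (4,3) → (5,3) → (6,3) → (6,2) → (6,1) → (7,1) → (7,0) → (8,0) → (9,0) → (10,0) → (10,1) → (11,1) → (12,1) → (12,2) → (12,3) → (12,4) → (11,4) → (10,4) → (10,5) → (9,5) → (8,5) → (7,5) → (7,6) → (8,6) → (8,7) → (8,8) → (7,8) → (7,9) → (7,10) → (8,10) → (9,10) → (10,10) → (10,9) → (9,9) → (9,8) → (9,7) → (9,6) → (10,6) → (10,7) → (10,8) → (11,8) → (11,7) → (12,7) → (12,8) → (12,9) → (12,10)
Number of steps: 82

Solution:

┌───┬─────────────┬───┐
│A ↓│  ↱ → → → → ↓│   │
│ ╷ │ ╷ ╶─┬───┬─┐ │ ╷ │
│ │↓│ │↑ ↰│   │ │↓│ │ │
│ │ └─┴─╴ │ ╷ ╵ │ │ │ │
│ │↳ → → ↑│ │   │↓│ │ │
│ └───┬─┬─┘ ├─╴ │ │ │ │
│     │ │↓ ↰│   │↓│ │ │
├─┬─╴ │ ╵ ╷ ├───┤ ├─┘ │
│ │   │↓ ↲│↑│↓ ↰│↓│↱ ↓│
│ │ ┌─┤ ┌─┤ ╵ ╷ │ ╵ ╷ │
│ │ │ │↓│ │↑ ↲│↑│↳ ↑│↓│
│ ├─┘ ╵ │ └───┤ └───┘ │
│ │↓ ← ↲│     │↑ ← ← ↲│
│ ╵ ┌───┘ ┌─╴ ├───────┤
│↓ ↲│     │↱ ↓│  ↱ → ↓│
│ ┌─┘ ┌───┤ ╷ └─╴ ┌─┐ │
│↓│   │   │↑│↳ → ↑│ │↓│
│ │ ╶─┼─╴ │ ├─────┘ │ │
│↓│   │   │↑│↓ ← ← ↰│↓│
│ └─┐ ╵ ┌─┘ │ ╶───┐ ╵ │
│↳ ↓│   │↱ ↑│↳ → ↓│↑ ↲│
├─┐ ├─╴ │ ┌─┴─┬─╴ ├───┤
│ │↓│   │↑│   │↓ ↲│   │
│ ╵ └───┘ │ ╷ ╵ ╶─┴─╴ │
│  ↳ → → ↑│ │  ↳ → → B│
└─────────┴─┴─────────┘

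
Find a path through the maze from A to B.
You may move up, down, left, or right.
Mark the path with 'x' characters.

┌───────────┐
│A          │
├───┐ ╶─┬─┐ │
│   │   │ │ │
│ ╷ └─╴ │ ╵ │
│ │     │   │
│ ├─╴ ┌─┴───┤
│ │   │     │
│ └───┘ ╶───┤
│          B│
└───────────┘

Finding the shortest path through the maze:
Path length: 17 steps
Directions: right → right → down → right → down → left → left → up → left → down → down → down → right → right → right → right → right

Solution:

┌───────────┐
│A x x      │
├───┐ ╶─┬─┐ │
│x x│x x│ │ │
│ ╷ └─╴ │ ╵ │
│x│x x x│   │
│ ├─╴ ┌─┴───┤
│x│   │     │
│ └───┘ ╶───┤
│x x x x x B│
└───────────┘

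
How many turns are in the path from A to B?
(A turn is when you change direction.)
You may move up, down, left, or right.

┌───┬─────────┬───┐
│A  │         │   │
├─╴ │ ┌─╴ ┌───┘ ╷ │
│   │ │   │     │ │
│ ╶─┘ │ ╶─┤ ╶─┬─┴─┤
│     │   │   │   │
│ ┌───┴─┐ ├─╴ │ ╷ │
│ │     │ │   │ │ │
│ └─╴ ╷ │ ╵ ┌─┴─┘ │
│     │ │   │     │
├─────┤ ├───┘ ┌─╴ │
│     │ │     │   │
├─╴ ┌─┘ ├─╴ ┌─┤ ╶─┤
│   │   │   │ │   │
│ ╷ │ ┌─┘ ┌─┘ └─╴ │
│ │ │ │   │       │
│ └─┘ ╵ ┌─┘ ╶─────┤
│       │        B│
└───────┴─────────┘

Directions: right, down, left, down, down, down, right, right, up, right, down, down, down, left, down, down, right, up, right, up, right, up, right, up, right, right, down, left, down, right, down, left, left, left, down, right, right, right
Number of turns: 26

Solution:

┌───┬─────────┬───┐
│A ↓│         │   │
├─╴ │ ┌─╴ ┌───┘ ╷ │
│↓ ↲│ │   │     │ │
│ ╶─┘ │ ╶─┤ ╶─┬─┴─┤
│↓    │   │   │   │
│ ┌───┴─┐ ├─╴ │ ╷ │
│↓│  ↱ ↓│ │   │ │ │
│ └─╴ ╷ │ ╵ ┌─┴─┘ │
│↳ → ↑│↓│   │↱ → ↓│
├─────┤ ├───┘ ┌─╴ │
│     │↓│  ↱ ↑│↓ ↲│
├─╴ ┌─┘ ├─╴ ┌─┤ ╶─┤
│   │↓ ↲│↱ ↑│ │↳ ↓│
│ ╷ │ ┌─┘ ┌─┘ └─╴ │
│ │ │↓│↱ ↑│↓ ← ← ↲│
│ └─┘ ╵ ┌─┘ ╶─────┤
│    ↳ ↑│  ↳ → → B│
└───────┴─────────┘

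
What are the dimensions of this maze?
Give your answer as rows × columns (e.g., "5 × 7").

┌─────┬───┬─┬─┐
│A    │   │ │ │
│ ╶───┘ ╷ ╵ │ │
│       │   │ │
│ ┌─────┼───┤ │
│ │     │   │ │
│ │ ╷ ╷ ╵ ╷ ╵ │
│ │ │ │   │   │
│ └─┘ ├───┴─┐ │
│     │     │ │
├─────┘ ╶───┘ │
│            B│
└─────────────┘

Counting the maze dimensions:
Rows (vertical): 6
Columns (horizontal): 7
Dimensions: 6 × 7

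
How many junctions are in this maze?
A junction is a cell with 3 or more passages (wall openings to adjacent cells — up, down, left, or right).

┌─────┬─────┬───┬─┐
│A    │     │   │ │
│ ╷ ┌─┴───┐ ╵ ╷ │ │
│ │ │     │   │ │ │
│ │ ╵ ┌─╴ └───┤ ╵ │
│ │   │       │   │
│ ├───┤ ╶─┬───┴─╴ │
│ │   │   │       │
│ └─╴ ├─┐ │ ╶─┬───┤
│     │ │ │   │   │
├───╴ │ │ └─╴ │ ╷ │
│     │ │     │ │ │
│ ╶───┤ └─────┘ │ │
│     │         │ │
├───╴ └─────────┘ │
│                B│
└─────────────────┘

Checking each cell for number of passages:

Junctions found (3+ passages):
  (0, 1): 3 passages
  (2, 4): 3 passages
  (2, 8): 3 passages
  (4, 2): 3 passages
  (7, 2): 3 passages
Total junctions: 5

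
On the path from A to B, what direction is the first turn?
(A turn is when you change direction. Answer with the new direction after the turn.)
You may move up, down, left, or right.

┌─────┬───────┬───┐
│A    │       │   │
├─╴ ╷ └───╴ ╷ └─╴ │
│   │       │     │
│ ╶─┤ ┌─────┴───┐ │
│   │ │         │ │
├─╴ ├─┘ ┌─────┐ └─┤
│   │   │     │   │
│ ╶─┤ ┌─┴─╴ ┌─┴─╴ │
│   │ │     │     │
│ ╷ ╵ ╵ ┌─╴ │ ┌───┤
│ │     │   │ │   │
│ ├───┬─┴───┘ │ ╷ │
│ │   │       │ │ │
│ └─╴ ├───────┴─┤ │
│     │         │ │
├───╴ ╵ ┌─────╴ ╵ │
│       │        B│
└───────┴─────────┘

Directions: right, down, left, down, right, down, left, down, down, down, down, right, right, down, right, up, right, right, right, right, down, right
First turn direction: down

Solution:

┌─────┬───────┬───┐
│A ↓  │       │   │
├─╴ ╷ └───╴ ╷ └─╴ │
│↓ ↲│       │     │
│ ╶─┤ ┌─────┴───┐ │
│↳ ↓│ │         │ │
├─╴ ├─┘ ┌─────┐ └─┤
│↓ ↲│   │     │   │
│ ╶─┤ ┌─┴─╴ ┌─┴─╴ │
│↓  │ │     │     │
│ ╷ ╵ ╵ ┌─╴ │ ┌───┤
│↓│     │   │ │   │
│ ├───┬─┴───┘ │ ╷ │
│↓│   │       │ │ │
│ └─╴ ├───────┴─┤ │
│↳ → ↓│↱ → → → ↓│ │
├───╴ ╵ ┌─────╴ ╵ │
│    ↳ ↑│      ↳ B│
└───────┴─────────┘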